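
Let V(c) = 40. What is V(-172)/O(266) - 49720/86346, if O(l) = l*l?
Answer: -439316810/763687197 ≈ -0.57526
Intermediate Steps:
O(l) = l²
V(-172)/O(266) - 49720/86346 = 40/(266²) - 49720/86346 = 40/70756 - 49720*1/86346 = 40*(1/70756) - 24860/43173 = 10/17689 - 24860/43173 = -439316810/763687197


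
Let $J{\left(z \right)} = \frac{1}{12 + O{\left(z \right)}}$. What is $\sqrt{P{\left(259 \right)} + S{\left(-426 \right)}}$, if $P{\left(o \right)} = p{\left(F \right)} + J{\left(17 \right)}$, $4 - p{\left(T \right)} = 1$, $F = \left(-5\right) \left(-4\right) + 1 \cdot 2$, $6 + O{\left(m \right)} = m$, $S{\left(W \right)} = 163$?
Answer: $\frac{\sqrt{87837}}{23} \approx 12.886$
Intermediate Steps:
$O{\left(m \right)} = -6 + m$
$J{\left(z \right)} = \frac{1}{6 + z}$ ($J{\left(z \right)} = \frac{1}{12 + \left(-6 + z\right)} = \frac{1}{6 + z}$)
$F = 22$ ($F = 20 + 2 = 22$)
$p{\left(T \right)} = 3$ ($p{\left(T \right)} = 4 - 1 = 3$)
$P{\left(o \right)} = \frac{70}{23}$ ($P{\left(o \right)} = 3 + \frac{1}{6 + 17} = 3 + \frac{1}{23} = \frac{70}{23}$)
$\sqrt{P{\left(259 \right)} + S{\left(-426 \right)}} = \sqrt{\frac{70}{23} + 163} = \sqrt{\frac{3819}{23}} = \frac{\sqrt{87837}}{23}$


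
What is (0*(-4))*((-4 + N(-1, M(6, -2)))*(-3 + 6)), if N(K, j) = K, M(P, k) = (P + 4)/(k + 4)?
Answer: 0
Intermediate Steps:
M(P, k) = (4 + P)/(4 + k)
(0*(-4))*((-4 + N(-1, M(6, -2)))*(-3 + 6)) = (0*(-4))*((-4 - 1)*(-3 + 6)) = 0*(-5*3) = 0*(-15) = 0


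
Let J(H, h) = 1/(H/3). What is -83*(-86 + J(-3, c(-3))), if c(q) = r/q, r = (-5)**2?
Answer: 7221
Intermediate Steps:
r = 25
c(q) = 25/q
J(H, h) = 3/H (J(H, h) = 1/(H*(1/3)) = 1/(H/3) = 3/H)
-83*(-86 + J(-3, c(-3))) = -83*(-86 + 3/(-3)) = -83*(-86 + 3*(-1/3)) = -83*(-86 - 1) = -83*(-87) = 7221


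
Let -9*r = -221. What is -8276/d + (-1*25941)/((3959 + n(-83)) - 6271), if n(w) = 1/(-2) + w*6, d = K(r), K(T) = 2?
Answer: -23207816/5621 ≈ -4128.8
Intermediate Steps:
r = 221/9 (r = -⅑*(-221) = 221/9 ≈ 24.556)
d = 2
n(w) = -½ + 6*w
-8276/d + (-1*25941)/((3959 + n(-83)) - 6271) = -8276/2 + (-1*25941)/((3959 + (-½ + 6*(-83))) - 6271) = -8276*½ - 25941/((3959 + (-½ - 498)) - 6271) = -4138 - 25941/((3959 - 997/2) - 6271) = -4138 - 25941/(6921/2 - 6271) = -4138 - 25941/(-5621/2) = -4138 - 25941*(-2/5621) = -4138 + 51882/5621 = -23207816/5621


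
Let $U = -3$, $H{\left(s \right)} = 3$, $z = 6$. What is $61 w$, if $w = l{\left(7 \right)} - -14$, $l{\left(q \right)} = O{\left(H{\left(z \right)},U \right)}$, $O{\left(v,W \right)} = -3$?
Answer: $671$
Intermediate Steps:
$l{\left(q \right)} = -3$
$w = 11$ ($w = -3 - -14 = -3 + 14 = 11$)
$61 w = 61 \cdot 11 = 671$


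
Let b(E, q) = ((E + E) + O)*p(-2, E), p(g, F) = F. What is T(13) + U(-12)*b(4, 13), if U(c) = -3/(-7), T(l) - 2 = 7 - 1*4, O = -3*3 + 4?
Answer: 71/7 ≈ 10.143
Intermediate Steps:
O = -5 (O = -9 + 4 = -5)
T(l) = 5 (T(l) = 2 + (7 - 1*4) = 2 + (7 - 4) = 2 + 3 = 5)
b(E, q) = E*(-5 + 2*E) (b(E, q) = ((E + E) - 5)*E = (2*E - 5)*E = (-5 + 2*E)*E = E*(-5 + 2*E))
U(c) = 3/7 (U(c) = -3*(-⅐) = 3/7)
T(13) + U(-12)*b(4, 13) = 5 + 3*(4*(-5 + 2*4))/7 = 5 + 3*(4*(-5 + 8))/7 = 5 + 3*(4*3)/7 = 5 + (3/7)*12 = 5 + 36/7 = 71/7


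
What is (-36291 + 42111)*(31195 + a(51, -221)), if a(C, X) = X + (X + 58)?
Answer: 179320020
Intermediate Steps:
a(C, X) = 58 + 2*X (a(C, X) = X + (58 + X) = 58 + 2*X)
(-36291 + 42111)*(31195 + a(51, -221)) = (-36291 + 42111)*(31195 + (58 + 2*(-221))) = 5820*(31195 + (58 - 442)) = 5820*(31195 - 384) = 5820*30811 = 179320020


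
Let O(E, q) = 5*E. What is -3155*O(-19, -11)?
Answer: 299725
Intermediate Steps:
-3155*O(-19, -11) = -15775*(-19) = -3155*(-95) = 299725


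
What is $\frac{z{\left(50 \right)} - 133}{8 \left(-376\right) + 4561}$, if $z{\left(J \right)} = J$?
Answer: $- \frac{83}{1553} \approx -0.053445$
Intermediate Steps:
$\frac{z{\left(50 \right)} - 133}{8 \left(-376\right) + 4561} = \frac{50 - 133}{8 \left(-376\right) + 4561} = - \frac{83}{-3008 + 4561} = - \frac{83}{1553}$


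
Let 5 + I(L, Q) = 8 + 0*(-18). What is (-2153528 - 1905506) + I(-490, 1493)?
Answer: -4059031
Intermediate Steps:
I(L, Q) = 3 (I(L, Q) = -5 + (8 + 0*(-18)) = -5 + (8 + 0) = -5 + 8 = 3)
(-2153528 - 1905506) + I(-490, 1493) = (-2153528 - 1905506) + 3 = -4059034 + 3 = -4059031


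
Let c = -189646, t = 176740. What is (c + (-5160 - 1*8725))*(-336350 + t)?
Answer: 32485582910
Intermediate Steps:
(c + (-5160 - 1*8725))*(-336350 + t) = (-189646 + (-5160 - 1*8725))*(-336350 + 176740) = (-189646 + (-5160 - 8725))*(-159610) = (-189646 - 13885)*(-159610) = -203531*(-159610) = 32485582910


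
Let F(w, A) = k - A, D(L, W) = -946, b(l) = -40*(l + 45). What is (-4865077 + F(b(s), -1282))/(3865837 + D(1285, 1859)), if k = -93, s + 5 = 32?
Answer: -1621296/1288297 ≈ -1.2585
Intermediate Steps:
s = 27 (s = -5 + 32 = 27)
b(l) = -1800 - 40*l (b(l) = -40*(45 + l) = -1800 - 40*l)
F(w, A) = -93 - A
(-4865077 + F(b(s), -1282))/(3865837 + D(1285, 1859)) = (-4865077 + (-93 - 1*(-1282)))/(3865837 - 946) = (-4865077 + (-93 + 1282))/3864891 = (-4865077 + 1189)*(1/3864891) = -4863888*1/3864891 = -1621296/1288297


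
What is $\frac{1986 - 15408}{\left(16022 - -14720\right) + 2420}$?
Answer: $- \frac{2237}{5527} \approx -0.40474$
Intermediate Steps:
$\frac{1986 - 15408}{\left(16022 - -14720\right) + 2420} = - \frac{13422}{\left(16022 + 14720\right) + 2420} = - \frac{13422}{30742 + 2420} = - \frac{13422}{33162} = \left(-13422\right) \frac{1}{33162} = - \frac{2237}{5527}$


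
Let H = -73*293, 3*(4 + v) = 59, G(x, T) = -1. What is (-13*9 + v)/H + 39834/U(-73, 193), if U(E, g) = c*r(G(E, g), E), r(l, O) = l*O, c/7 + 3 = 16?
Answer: 35041750/5839197 ≈ 6.0011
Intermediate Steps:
c = 91 (c = -21 + 7*16 = -21 + 112 = 91)
r(l, O) = O*l
v = 47/3 (v = -4 + (⅓)*59 = -4 + 59/3 = 47/3 ≈ 15.667)
U(E, g) = -91*E (U(E, g) = 91*(E*(-1)) = 91*(-E) = -91*E)
H = -21389
(-13*9 + v)/H + 39834/U(-73, 193) = (-13*9 + 47/3)/(-21389) + 39834/((-91*(-73))) = (-117 + 47/3)*(-1/21389) + 39834/6643 = -304/3*(-1/21389) + 39834*(1/6643) = 304/64167 + 39834/6643 = 35041750/5839197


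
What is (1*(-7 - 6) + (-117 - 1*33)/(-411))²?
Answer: 2996361/18769 ≈ 159.64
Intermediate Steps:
(1*(-7 - 6) + (-117 - 1*33)/(-411))² = (1*(-13) + (-117 - 33)*(-1/411))² = (-13 - 150*(-1/411))² = (-13 + 50/137)² = (-1731/137)² = 2996361/18769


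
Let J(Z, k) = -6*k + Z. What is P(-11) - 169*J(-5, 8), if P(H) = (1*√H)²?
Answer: 8946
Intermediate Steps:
J(Z, k) = Z - 6*k
P(H) = H (P(H) = (√H)² = H)
P(-11) - 169*J(-5, 8) = -11 - 169*(-5 - 6*8) = -11 - 169*(-5 - 48) = -11 - 169*(-53) = -11 + 8957 = 8946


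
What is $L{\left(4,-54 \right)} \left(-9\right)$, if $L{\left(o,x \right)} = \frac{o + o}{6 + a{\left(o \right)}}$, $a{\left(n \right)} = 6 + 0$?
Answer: $-6$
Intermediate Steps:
$a{\left(n \right)} = 6$
$L{\left(o,x \right)} = \frac{o}{6}$ ($L{\left(o,x \right)} = \frac{o + o}{6 + 6} = \frac{2 o}{12} = 2 o \frac{1}{12} = \frac{o}{6}$)
$L{\left(4,-54 \right)} \left(-9\right) = \frac{1}{6} \cdot 4 \left(-9\right) = \frac{2}{3} \left(-9\right) = -6$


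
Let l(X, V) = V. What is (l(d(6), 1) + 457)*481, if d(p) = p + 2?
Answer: 220298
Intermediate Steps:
d(p) = 2 + p
(l(d(6), 1) + 457)*481 = (1 + 457)*481 = 458*481 = 220298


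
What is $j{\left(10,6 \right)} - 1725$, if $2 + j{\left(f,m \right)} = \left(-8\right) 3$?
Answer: $-1751$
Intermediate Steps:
$j{\left(f,m \right)} = -26$ ($j{\left(f,m \right)} = -2 - 24 = -26$)
$j{\left(10,6 \right)} - 1725 = -26 - 1725 = -1751$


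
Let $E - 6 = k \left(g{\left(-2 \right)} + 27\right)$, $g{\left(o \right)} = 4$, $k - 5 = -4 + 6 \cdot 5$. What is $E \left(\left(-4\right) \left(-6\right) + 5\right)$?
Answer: $28043$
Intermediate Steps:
$k = 31$ ($k = 5 + \left(-4 + 6 \cdot 5\right) = 5 + \left(-4 + 30\right) = 5 + 26 = 31$)
$E = 967$ ($E = 6 + 31 \left(4 + 27\right) = 6 + 31 \cdot 31 = 6 + 961 = 967$)
$E \left(\left(-4\right) \left(-6\right) + 5\right) = 967 \left(\left(-4\right) \left(-6\right) + 5\right) = 967 \left(24 + 5\right) = 967 \cdot 29 = 28043$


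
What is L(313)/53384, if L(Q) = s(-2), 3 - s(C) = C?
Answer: 5/53384 ≈ 9.3661e-5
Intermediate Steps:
s(C) = 3 - C
L(Q) = 5 (L(Q) = 3 - 1*(-2) = 3 + 2 = 5)
L(313)/53384 = 5/53384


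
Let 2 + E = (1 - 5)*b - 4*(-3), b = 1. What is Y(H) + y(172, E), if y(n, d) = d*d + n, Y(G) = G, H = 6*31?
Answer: 394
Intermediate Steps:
H = 186
E = 6 (E = -2 + ((1 - 5)*1 - 4*(-3)) = -2 + (-4*1 + 12) = -2 + (-4 + 12) = -2 + 8 = 6)
y(n, d) = n + d² (y(n, d) = d² + n = n + d²)
Y(H) + y(172, E) = 186 + (172 + 6²) = 186 + (172 + 36) = 186 + 208 = 394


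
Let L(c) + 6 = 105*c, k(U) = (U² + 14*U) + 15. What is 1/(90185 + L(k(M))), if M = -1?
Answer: 1/90389 ≈ 1.1063e-5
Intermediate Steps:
k(U) = 15 + U² + 14*U
L(c) = -6 + 105*c
1/(90185 + L(k(M))) = 1/(90185 + (-6 + 105*(15 + (-1)² + 14*(-1)))) = 1/(90185 + (-6 + 105*(15 + 1 - 14))) = 1/(90185 + (-6 + 105*2)) = 1/(90185 + (-6 + 210)) = 1/(90185 + 204) = 1/90389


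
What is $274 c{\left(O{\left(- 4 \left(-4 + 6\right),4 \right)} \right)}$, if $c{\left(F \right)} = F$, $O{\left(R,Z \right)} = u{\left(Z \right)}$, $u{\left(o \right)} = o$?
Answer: $1096$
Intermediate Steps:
$O{\left(R,Z \right)} = Z$
$274 c{\left(O{\left(- 4 \left(-4 + 6\right),4 \right)} \right)} = 274 \cdot 4 = 1096$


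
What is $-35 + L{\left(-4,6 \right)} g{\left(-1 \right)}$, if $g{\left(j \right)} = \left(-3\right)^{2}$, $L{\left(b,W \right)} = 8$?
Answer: $37$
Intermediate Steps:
$g{\left(j \right)} = 9$
$-35 + L{\left(-4,6 \right)} g{\left(-1 \right)} = -35 + 8 \cdot 9 = -35 + 72 = 37$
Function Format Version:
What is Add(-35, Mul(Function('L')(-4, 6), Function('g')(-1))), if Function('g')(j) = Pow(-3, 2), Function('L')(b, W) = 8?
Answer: 37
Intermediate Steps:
Function('g')(j) = 9
Add(-35, Mul(Function('L')(-4, 6), Function('g')(-1))) = Add(-35, Mul(8, 9)) = Add(-35, 72) = 37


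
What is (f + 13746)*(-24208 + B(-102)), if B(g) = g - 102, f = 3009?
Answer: -409023060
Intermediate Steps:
B(g) = -102 + g
(f + 13746)*(-24208 + B(-102)) = (3009 + 13746)*(-24208 + (-102 - 102)) = 16755*(-24208 - 204) = 16755*(-24412) = -409023060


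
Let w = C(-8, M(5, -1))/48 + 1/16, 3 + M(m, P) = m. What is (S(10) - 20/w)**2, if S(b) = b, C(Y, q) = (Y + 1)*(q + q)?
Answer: 58564/25 ≈ 2342.6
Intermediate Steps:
M(m, P) = -3 + m
C(Y, q) = 2*q*(1 + Y) (C(Y, q) = (1 + Y)*(2*q) = 2*q*(1 + Y))
w = -25/48 (w = (2*(-3 + 5)*(1 - 8))/48 + 1/16 = (2*2*(-7))*(1/48) + 1*(1/16) = -28*1/48 + 1/16 = -7/12 + 1/16 = -25/48 ≈ -0.52083)
(S(10) - 20/w)**2 = (10 - 20/(-25/48))**2 = (10 - 20*(-48/25))**2 = (10 + 192/5)**2 = (242/5)**2 = 58564/25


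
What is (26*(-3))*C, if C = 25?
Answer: -1950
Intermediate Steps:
(26*(-3))*C = (26*(-3))*25 = -78*25 = -1950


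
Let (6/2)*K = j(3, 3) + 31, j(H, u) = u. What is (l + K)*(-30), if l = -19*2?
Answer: 800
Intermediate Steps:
l = -38
K = 34/3 (K = (3 + 31)/3 = (⅓)*34 = 34/3 ≈ 11.333)
(l + K)*(-30) = (-38 + 34/3)*(-30) = -80/3*(-30) = 800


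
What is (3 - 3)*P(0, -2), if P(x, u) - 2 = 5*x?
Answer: 0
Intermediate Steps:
P(x, u) = 2 + 5*x
(3 - 3)*P(0, -2) = (3 - 3)*(2 + 5*0) = 0*(2 + 0) = 0*2 = 0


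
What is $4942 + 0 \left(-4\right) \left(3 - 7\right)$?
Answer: $4942$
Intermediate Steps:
$4942 + 0 \left(-4\right) \left(3 - 7\right) = 4942 + 0 \left(-4\right) = 4942 + 0 = 4942$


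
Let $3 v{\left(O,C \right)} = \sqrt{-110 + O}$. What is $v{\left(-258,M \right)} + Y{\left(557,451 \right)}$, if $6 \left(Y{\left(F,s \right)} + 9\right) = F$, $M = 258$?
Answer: $\frac{503}{6} + \frac{4 i \sqrt{23}}{3} \approx 83.833 + 6.3944 i$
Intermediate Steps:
$Y{\left(F,s \right)} = -9 + \frac{F}{6}$
$v{\left(O,C \right)} = \frac{\sqrt{-110 + O}}{3}$
$v{\left(-258,M \right)} + Y{\left(557,451 \right)} = \frac{\sqrt{-110 - 258}}{3} + \left(-9 + \frac{1}{6} \cdot 557\right) = \frac{\sqrt{-368}}{3} + \left(-9 + \frac{557}{6}\right) = \frac{4 i \sqrt{23}}{3} + \frac{503}{6} = \frac{503}{6} + \frac{4 i \sqrt{23}}{3}$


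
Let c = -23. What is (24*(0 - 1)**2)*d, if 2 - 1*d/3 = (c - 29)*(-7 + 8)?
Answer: 3888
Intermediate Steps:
d = 162 (d = 6 - 3*(-23 - 29)*(-7 + 8) = 6 - (-156) = 6 - 3*(-52) = 6 + 156 = 162)
(24*(0 - 1)**2)*d = (24*(0 - 1)**2)*162 = (24*(-1)**2)*162 = (24*1)*162 = 24*162 = 3888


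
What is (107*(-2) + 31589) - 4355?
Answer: 27020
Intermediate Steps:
(107*(-2) + 31589) - 4355 = (-214 + 31589) - 4355 = 31375 - 4355 = 27020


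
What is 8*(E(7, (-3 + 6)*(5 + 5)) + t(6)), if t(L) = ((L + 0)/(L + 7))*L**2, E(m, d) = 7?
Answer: 2456/13 ≈ 188.92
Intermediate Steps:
t(L) = L**3/(7 + L) (t(L) = (L/(7 + L))*L**2 = L**3/(7 + L))
8*(E(7, (-3 + 6)*(5 + 5)) + t(6)) = 8*(7 + 6**3/(7 + 6)) = 8*(7 + 216/13) = 8*(307/13) = 2456/13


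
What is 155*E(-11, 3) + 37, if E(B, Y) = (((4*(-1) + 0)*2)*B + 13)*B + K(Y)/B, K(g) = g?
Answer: -1894313/11 ≈ -1.7221e+5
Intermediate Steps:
E(B, Y) = B*(13 - 8*B) + Y/B (E(B, Y) = (((4*(-1) + 0)*2)*B + 13)*B + Y/B = (((-4 + 0)*2)*B + 13)*B + Y/B = ((-4*2)*B + 13)*B + Y/B = (-8*B + 13)*B + Y/B = (13 - 8*B)*B + Y/B = B*(13 - 8*B) + Y/B)
155*E(-11, 3) + 37 = 155*((3 + (-11)**2*(13 - 8*(-11)))/(-11)) + 37 = 155*(-(3 + 121*(13 + 88))/11) + 37 = 155*(-(3 + 121*101)/11) + 37 = 155*(-(3 + 12221)/11) + 37 = 155*(-1/11*12224) + 37 = 155*(-12224/11) + 37 = -1894720/11 + 37 = -1894313/11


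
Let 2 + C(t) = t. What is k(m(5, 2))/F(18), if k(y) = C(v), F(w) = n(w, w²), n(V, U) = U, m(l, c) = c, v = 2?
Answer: 0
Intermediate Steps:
F(w) = w²
C(t) = -2 + t
k(y) = 0 (k(y) = -2 + 2 = 0)
k(m(5, 2))/F(18) = 0/(18²) = 0/324 = 0*(1/324) = 0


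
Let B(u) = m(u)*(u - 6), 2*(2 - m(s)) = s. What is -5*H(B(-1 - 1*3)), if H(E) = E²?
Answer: -8000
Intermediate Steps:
m(s) = 2 - s/2
B(u) = (-6 + u)*(2 - u/2) (B(u) = (2 - u/2)*(u - 6) = (2 - u/2)*(-6 + u) = (-6 + u)*(2 - u/2))
-5*H(B(-1 - 1*3)) = -5*(-6 + (-1 - 1*3))²*(-4 + (-1 - 1*3))²/4 = -5*(-6 + (-1 - 3))²*(-4 + (-1 - 3))²/4 = -5*(-6 - 4)²*(-4 - 4)²/4 = -5*(-½*(-10)*(-8))² = -5*(-40)² = -5*1600 = -8000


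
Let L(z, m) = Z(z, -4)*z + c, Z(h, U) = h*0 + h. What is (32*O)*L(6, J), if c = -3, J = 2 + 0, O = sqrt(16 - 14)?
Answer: 1056*sqrt(2) ≈ 1493.4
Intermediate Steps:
O = sqrt(2) ≈ 1.4142
J = 2
Z(h, U) = h (Z(h, U) = 0 + h = h)
L(z, m) = -3 + z**2 (L(z, m) = z*z - 3 = z**2 - 3 = -3 + z**2)
(32*O)*L(6, J) = (32*sqrt(2))*(-3 + 6**2) = (32*sqrt(2))*(-3 + 36) = (32*sqrt(2))*33 = 1056*sqrt(2)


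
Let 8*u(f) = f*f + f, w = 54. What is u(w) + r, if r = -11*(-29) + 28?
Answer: 2873/4 ≈ 718.25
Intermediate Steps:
r = 347 (r = 319 + 28 = 347)
u(f) = f/8 + f²/8 (u(f) = (f*f + f)/8 = (f² + f)/8 = (f + f²)/8 = f/8 + f²/8)
u(w) + r = (⅛)*54*(1 + 54) + 347 = (⅛)*54*55 + 347 = 1485/4 + 347 = 2873/4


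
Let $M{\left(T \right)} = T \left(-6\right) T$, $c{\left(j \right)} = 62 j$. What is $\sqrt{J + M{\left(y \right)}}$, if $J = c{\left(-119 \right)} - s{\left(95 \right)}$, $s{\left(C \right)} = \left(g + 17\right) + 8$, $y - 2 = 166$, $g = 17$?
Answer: $2 i \sqrt{44191} \approx 420.43 i$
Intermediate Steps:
$y = 168$ ($y = 2 + 166 = 168$)
$s{\left(C \right)} = 42$ ($s{\left(C \right)} = \left(17 + 17\right) + 8 = 34 + 8 = 42$)
$M{\left(T \right)} = - 6 T^{2}$ ($M{\left(T \right)} = - 6 T T = - 6 T^{2}$)
$J = -7420$ ($J = 62 \left(-119\right) - 42 = -7378 - 42 = -7420$)
$\sqrt{J + M{\left(y \right)}} = \sqrt{-7420 - 6 \cdot 168^{2}} = \sqrt{-7420 - 169344} = \sqrt{-176764} = 2 i \sqrt{44191}$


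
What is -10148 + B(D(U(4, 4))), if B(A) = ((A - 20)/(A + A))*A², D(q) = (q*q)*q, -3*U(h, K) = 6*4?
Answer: 126044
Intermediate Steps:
U(h, K) = -8 (U(h, K) = -2*4 = -⅓*24 = -8)
D(q) = q³ (D(q) = q²*q = q³)
B(A) = A*(-20 + A)/2 (B(A) = ((-20 + A)/((2*A)))*A² = ((-20 + A)*(1/(2*A)))*A² = ((-20 + A)/(2*A))*A² = A*(-20 + A)/2)
-10148 + B(D(U(4, 4))) = -10148 + (½)*(-8)³*(-20 + (-8)³) = -10148 + (½)*(-512)*(-20 - 512) = -10148 + (½)*(-512)*(-532) = -10148 + 136192 = 126044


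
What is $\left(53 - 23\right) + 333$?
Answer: $363$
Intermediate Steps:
$\left(53 - 23\right) + 333 = 30 + 333 = 363$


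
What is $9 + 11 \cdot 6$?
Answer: $75$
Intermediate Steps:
$9 + 11 \cdot 6 = 9 + 66 = 75$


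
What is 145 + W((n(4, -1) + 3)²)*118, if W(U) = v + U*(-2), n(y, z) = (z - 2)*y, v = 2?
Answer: -18735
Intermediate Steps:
n(y, z) = y*(-2 + z) (n(y, z) = (-2 + z)*y = y*(-2 + z))
W(U) = 2 - 2*U (W(U) = 2 + U*(-2) = 2 - 2*U)
145 + W((n(4, -1) + 3)²)*118 = 145 + (2 - 2*(4*(-2 - 1) + 3)²)*118 = 145 + (2 - 2*(4*(-3) + 3)²)*118 = 145 + (2 - 2*(-12 + 3)²)*118 = 145 + (2 - 2*(-9)²)*118 = 145 + (2 - 2*81)*118 = 145 + (2 - 162)*118 = 145 - 160*118 = 145 - 18880 = -18735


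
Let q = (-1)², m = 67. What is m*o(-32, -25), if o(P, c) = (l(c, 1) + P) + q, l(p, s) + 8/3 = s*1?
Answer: -6566/3 ≈ -2188.7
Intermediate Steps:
l(p, s) = -8/3 + s (l(p, s) = -8/3 + s*1 = -8/3 + s)
q = 1
o(P, c) = -⅔ + P (o(P, c) = ((-8/3 + 1) + P) + 1 = (-5/3 + P) + 1 = -⅔ + P)
m*o(-32, -25) = 67*(-⅔ - 32) = 67*(-98/3) = -6566/3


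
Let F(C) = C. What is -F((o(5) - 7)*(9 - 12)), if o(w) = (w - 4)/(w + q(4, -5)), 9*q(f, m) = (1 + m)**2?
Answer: -1254/61 ≈ -20.557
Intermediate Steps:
q(f, m) = (1 + m)**2/9
o(w) = (-4 + w)/(16/9 + w) (o(w) = (w - 4)/(w + (1 - 5)**2/9) = (-4 + w)/(w + (1/9)*(-4)**2) = (-4 + w)/(w + (1/9)*16) = (-4 + w)/(w + 16/9) = (-4 + w)/(16/9 + w))
-F((o(5) - 7)*(9 - 12)) = -(9*(-4 + 5)/(16 + 9*5) - 7)*(9 - 12) = -(9*1/(16 + 45) - 7)*(-3) = -(9*1/61 - 7)*(-3) = -(9*(1/61)*1 - 7)*(-3) = -(9/61 - 7)*(-3) = -(-418)*(-3)/61 = -1*1254/61 = -1254/61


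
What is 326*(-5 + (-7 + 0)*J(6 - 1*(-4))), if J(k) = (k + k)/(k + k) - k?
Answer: 18908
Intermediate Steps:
J(k) = 1 - k (J(k) = (2*k)/((2*k)) - k = (2*k)*(1/(2*k)) - k = 1 - k)
326*(-5 + (-7 + 0)*J(6 - 1*(-4))) = 326*(-5 + (-7 + 0)*(1 - (6 - 1*(-4)))) = 326*(-5 - 7*(1 - (6 + 4))) = 326*(-5 - 7*(1 - 1*10)) = 326*(-5 - 7*(1 - 10)) = 326*(-5 - 7*(-9)) = 326*(-5 + 63) = 326*58 = 18908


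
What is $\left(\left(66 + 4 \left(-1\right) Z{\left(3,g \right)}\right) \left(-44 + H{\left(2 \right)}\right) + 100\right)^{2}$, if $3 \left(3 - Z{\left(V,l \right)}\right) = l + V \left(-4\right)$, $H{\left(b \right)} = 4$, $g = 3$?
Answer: $2496400$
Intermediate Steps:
$Z{\left(V,l \right)} = 3 - \frac{l}{3} + \frac{4 V}{3}$ ($Z{\left(V,l \right)} = 3 - \frac{l + V \left(-4\right)}{3} = 3 - \frac{l - 4 V}{3} = 3 + \left(- \frac{l}{3} + \frac{4 V}{3}\right) = 3 - \frac{l}{3} + \frac{4 V}{3}$)
$\left(\left(66 + 4 \left(-1\right) Z{\left(3,g \right)}\right) \left(-44 + H{\left(2 \right)}\right) + 100\right)^{2} = \left(\left(66 + 4 \left(-1\right) \left(3 - 1 + \frac{4}{3} \cdot 3\right)\right) \left(-44 + 4\right) + 100\right)^{2} = \left(\left(66 - 4 \left(3 - 1 + 4\right)\right) \left(-40\right) + 100\right)^{2} = \left(\left(66 - 24\right) \left(-40\right) + 100\right)^{2} = \left(42 \left(-40\right) + 100\right)^{2} = \left(-1680 + 100\right)^{2} = \left(-1580\right)^{2} = 2496400$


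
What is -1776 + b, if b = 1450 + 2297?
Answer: 1971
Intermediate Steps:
b = 3747
-1776 + b = -1776 + 3747 = 1971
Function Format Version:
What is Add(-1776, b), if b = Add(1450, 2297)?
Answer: 1971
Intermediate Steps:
b = 3747
Add(-1776, b) = Add(-1776, 3747) = 1971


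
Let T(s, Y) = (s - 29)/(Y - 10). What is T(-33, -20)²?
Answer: 961/225 ≈ 4.2711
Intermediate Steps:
T(s, Y) = (-29 + s)/(-10 + Y)
T(-33, -20)² = ((-29 - 33)/(-10 - 20))² = (-62/(-30))² = (-1/30*(-62))² = (31/15)² = 961/225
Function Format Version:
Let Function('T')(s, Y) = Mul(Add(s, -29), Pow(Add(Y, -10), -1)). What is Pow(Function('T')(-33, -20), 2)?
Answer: Rational(961, 225) ≈ 4.2711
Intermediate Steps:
Function('T')(s, Y) = Mul(Pow(Add(-10, Y), -1), Add(-29, s)) (Function('T')(s, Y) = Mul(Add(-29, s), Pow(Add(-10, Y), -1)) = Mul(Pow(Add(-10, Y), -1), Add(-29, s)))
Pow(Function('T')(-33, -20), 2) = Pow(Mul(Pow(Add(-10, -20), -1), Add(-29, -33)), 2) = Pow(Mul(Pow(-30, -1), -62), 2) = Pow(Mul(Rational(-1, 30), -62), 2) = Pow(Rational(31, 15), 2) = Rational(961, 225)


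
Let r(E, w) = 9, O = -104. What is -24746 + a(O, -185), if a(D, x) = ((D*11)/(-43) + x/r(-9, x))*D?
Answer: -9820166/387 ≈ -25375.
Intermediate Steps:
a(D, x) = D*(-11*D/43 + x/9) (a(D, x) = ((D*11)/(-43) + x/9)*D = ((11*D)*(-1/43) + x*(1/9))*D = (-11*D/43 + x/9)*D = D*(-11*D/43 + x/9))
-24746 + a(O, -185) = -24746 + (1/387)*(-104)*(-99*(-104) + 43*(-185)) = -24746 + (1/387)*(-104)*(10296 - 7955) = -24746 + (1/387)*(-104)*2341 = -24746 - 243464/387 = -9820166/387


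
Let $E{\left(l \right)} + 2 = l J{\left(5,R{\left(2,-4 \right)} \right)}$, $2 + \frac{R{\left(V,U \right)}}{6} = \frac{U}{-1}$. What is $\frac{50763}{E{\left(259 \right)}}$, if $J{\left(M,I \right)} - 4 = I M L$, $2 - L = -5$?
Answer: $\frac{50763}{109814} \approx 0.46226$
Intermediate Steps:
$L = 7$ ($L = 2 - -5 = 2 + 5 = 7$)
$R{\left(V,U \right)} = -12 - 6 U$ ($R{\left(V,U \right)} = -12 + 6 \frac{U}{-1} = -12 + 6 U \left(-1\right) = -12 + 6 \left(- U\right) = -12 - 6 U$)
$J{\left(M,I \right)} = 4 + 7 I M$ ($J{\left(M,I \right)} = 4 + I M 7 = 4 + 7 I M$)
$E{\left(l \right)} = -2 + 424 l$ ($E{\left(l \right)} = -2 + l \left(4 + 7 \left(-12 - -24\right) 5\right) = -2 + l \left(4 + 7 \left(-12 + 24\right) 5\right) = -2 + l \left(4 + 7 \cdot 12 \cdot 5\right) = -2 + l \left(4 + 420\right) = -2 + l 424 = -2 + 424 l$)
$\frac{50763}{E{\left(259 \right)}} = \frac{50763}{-2 + 424 \cdot 259} = \frac{50763}{-2 + 109816} = \frac{50763}{109814}$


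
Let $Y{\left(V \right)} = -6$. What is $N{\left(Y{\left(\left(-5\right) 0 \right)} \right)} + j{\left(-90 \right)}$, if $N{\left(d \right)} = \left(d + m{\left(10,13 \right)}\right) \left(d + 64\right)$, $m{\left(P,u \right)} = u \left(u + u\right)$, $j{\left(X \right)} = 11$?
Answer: $19267$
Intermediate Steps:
$m{\left(P,u \right)} = 2 u^{2}$ ($m{\left(P,u \right)} = u 2 u = 2 u^{2}$)
$N{\left(d \right)} = \left(64 + d\right) \left(338 + d\right)$ ($N{\left(d \right)} = \left(d + 2 \cdot 13^{2}\right) \left(d + 64\right) = \left(d + 2 \cdot 169\right) \left(64 + d\right) = \left(d + 338\right) \left(64 + d\right) = \left(338 + d\right) \left(64 + d\right) = \left(64 + d\right) \left(338 + d\right)$)
$N{\left(Y{\left(\left(-5\right) 0 \right)} \right)} + j{\left(-90 \right)} = \left(21632 + \left(-6\right)^{2} + 402 \left(-6\right)\right) + 11 = \left(21632 + 36 - 2412\right) + 11 = 19256 + 11 = 19267$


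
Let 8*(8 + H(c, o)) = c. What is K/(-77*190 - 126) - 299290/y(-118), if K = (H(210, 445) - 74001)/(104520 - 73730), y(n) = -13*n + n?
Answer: -67989243900013/321670765920 ≈ -211.36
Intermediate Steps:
y(n) = -12*n
H(c, o) = -8 + c/8
K = -295931/123160 (K = ((-8 + (1/8)*210) - 74001)/(104520 - 73730) = ((-8 + 105/4) - 74001)/30790 = (73/4 - 74001)*(1/30790) = -295931/4*1/30790 = -295931/123160 ≈ -2.4028)
K/(-77*190 - 126) - 299290/y(-118) = -295931/(123160*(-77*190 - 126)) - 299290/((-12*(-118))) = -295931/(123160*(-14630 - 126)) - 299290/1416 = -295931/123160/(-14756) - 299290*1/1416 = -295931/123160*(-1/14756) - 149645/708 = 295931/1817348960 - 149645/708 = -67989243900013/321670765920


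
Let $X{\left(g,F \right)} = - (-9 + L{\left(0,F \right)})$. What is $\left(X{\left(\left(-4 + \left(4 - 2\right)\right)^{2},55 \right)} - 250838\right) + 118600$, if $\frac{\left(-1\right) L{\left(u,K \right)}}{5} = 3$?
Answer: $-132214$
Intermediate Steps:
$L{\left(u,K \right)} = -15$ ($L{\left(u,K \right)} = \left(-5\right) 3 = -15$)
$X{\left(g,F \right)} = 24$ ($X{\left(g,F \right)} = - (-9 - 15) = \left(-1\right) \left(-24\right) = 24$)
$\left(X{\left(\left(-4 + \left(4 - 2\right)\right)^{2},55 \right)} - 250838\right) + 118600 = \left(24 - 250838\right) + 118600 = -250814 + 118600 = -132214$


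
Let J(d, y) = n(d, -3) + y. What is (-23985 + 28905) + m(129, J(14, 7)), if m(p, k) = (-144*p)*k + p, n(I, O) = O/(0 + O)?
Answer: -143559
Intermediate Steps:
n(I, O) = 1 (n(I, O) = O/O = 1)
J(d, y) = 1 + y
m(p, k) = p - 144*k*p (m(p, k) = -144*k*p + p = p - 144*k*p)
(-23985 + 28905) + m(129, J(14, 7)) = (-23985 + 28905) + 129*(1 - 144*(1 + 7)) = 4920 + 129*(1 - 144*8) = 4920 + 129*(1 - 1152) = 4920 + 129*(-1151) = 4920 - 148479 = -143559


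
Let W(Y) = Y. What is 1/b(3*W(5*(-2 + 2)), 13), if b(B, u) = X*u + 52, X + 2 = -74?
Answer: -1/936 ≈ -0.0010684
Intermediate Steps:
X = -76 (X = -2 - 74 = -76)
b(B, u) = 52 - 76*u (b(B, u) = -76*u + 52 = 52 - 76*u)
1/b(3*W(5*(-2 + 2)), 13) = 1/(52 - 76*13) = 1/(52 - 988) = 1/(-936) = -1/936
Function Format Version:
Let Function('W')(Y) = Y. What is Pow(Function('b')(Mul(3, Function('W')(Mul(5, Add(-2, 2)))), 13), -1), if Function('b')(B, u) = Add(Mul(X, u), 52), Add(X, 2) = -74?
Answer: Rational(-1, 936) ≈ -0.0010684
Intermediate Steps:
X = -76 (X = Add(-2, -74) = -76)
Function('b')(B, u) = Add(52, Mul(-76, u)) (Function('b')(B, u) = Add(Mul(-76, u), 52) = Add(52, Mul(-76, u)))
Pow(Function('b')(Mul(3, Function('W')(Mul(5, Add(-2, 2)))), 13), -1) = Pow(Add(52, Mul(-76, 13)), -1) = Pow(Add(52, -988), -1) = Pow(-936, -1) = Rational(-1, 936)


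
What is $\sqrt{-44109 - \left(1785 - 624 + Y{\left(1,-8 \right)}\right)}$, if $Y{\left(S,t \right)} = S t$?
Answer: $i \sqrt{45262} \approx 212.75 i$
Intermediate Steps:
$\sqrt{-44109 - \left(1785 - 624 + Y{\left(1,-8 \right)}\right)} = \sqrt{-44109 - \left(1785 - 624 - 8\right)} = \sqrt{-44109 - 1153} = \sqrt{-45262} = i \sqrt{45262}$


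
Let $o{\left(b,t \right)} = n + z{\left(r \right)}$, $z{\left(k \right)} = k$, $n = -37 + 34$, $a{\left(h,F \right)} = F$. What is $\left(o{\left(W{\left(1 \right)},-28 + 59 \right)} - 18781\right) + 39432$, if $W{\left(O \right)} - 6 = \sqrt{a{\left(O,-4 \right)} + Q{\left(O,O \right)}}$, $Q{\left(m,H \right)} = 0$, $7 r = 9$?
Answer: $\frac{144545}{7} \approx 20649.0$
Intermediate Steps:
$r = \frac{9}{7}$ ($r = \frac{1}{7} \cdot 9 = \frac{9}{7} \approx 1.2857$)
$n = -3$
$W{\left(O \right)} = 6 + 2 i$ ($W{\left(O \right)} = 6 + \sqrt{-4 + 0} = 6 + \sqrt{-4} = 6 + 2 i$)
$o{\left(b,t \right)} = - \frac{12}{7}$ ($o{\left(b,t \right)} = -3 + \frac{9}{7} = - \frac{12}{7}$)
$\left(o{\left(W{\left(1 \right)},-28 + 59 \right)} - 18781\right) + 39432 = \left(- \frac{12}{7} - 18781\right) + 39432 = - \frac{131479}{7} + 39432 = \frac{144545}{7}$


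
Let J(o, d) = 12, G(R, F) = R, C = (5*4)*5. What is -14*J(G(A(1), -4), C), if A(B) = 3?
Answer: -168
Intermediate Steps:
C = 100 (C = 20*5 = 100)
-14*J(G(A(1), -4), C) = -14*12 = -168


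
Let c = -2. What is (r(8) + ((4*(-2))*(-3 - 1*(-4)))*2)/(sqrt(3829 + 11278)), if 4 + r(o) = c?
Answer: -22*sqrt(15107)/15107 ≈ -0.17899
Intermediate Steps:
r(o) = -6 (r(o) = -4 - 2 = -6)
(r(8) + ((4*(-2))*(-3 - 1*(-4)))*2)/(sqrt(3829 + 11278)) = (-6 + ((4*(-2))*(-3 - 1*(-4)))*2)/(sqrt(3829 + 11278)) = (-6 - 8*(-3 + 4)*2)/(sqrt(15107)) = (-6 - 8*1*2)*(sqrt(15107)/15107) = (-6 - 8*2)*(sqrt(15107)/15107) = (-6 - 16)*(sqrt(15107)/15107) = -22*sqrt(15107)/15107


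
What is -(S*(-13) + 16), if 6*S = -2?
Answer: -61/3 ≈ -20.333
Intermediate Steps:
S = -⅓ (S = (⅙)*(-2) = -⅓ ≈ -0.33333)
-(S*(-13) + 16) = -(-⅓*(-13) + 16) = -(13/3 + 16) = -1*61/3 = -61/3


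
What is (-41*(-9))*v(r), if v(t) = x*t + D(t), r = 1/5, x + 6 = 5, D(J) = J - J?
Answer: -369/5 ≈ -73.800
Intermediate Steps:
D(J) = 0
x = -1 (x = -6 + 5 = -1)
r = ⅕ (r = 1*(⅕) = ⅕ ≈ 0.20000)
v(t) = -t (v(t) = -t + 0 = -t)
(-41*(-9))*v(r) = (-41*(-9))*(-1*⅕) = 369*(-⅕) = -369/5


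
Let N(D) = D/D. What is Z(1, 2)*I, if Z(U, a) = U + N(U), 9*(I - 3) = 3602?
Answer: 7258/9 ≈ 806.44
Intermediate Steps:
I = 3629/9 (I = 3 + (⅑)*3602 = 3 + 3602/9 = 3629/9 ≈ 403.22)
N(D) = 1
Z(U, a) = 1 + U (Z(U, a) = U + 1 = 1 + U)
Z(1, 2)*I = (1 + 1)*(3629/9) = 2*(3629/9) = 7258/9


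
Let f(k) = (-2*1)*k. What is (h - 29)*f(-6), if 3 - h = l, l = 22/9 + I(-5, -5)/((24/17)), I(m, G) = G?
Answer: -1793/6 ≈ -298.83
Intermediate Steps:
f(k) = -2*k
l = -79/72 (l = 22/9 - 5/(24/17) = 22*(1/9) - 5/(24*(1/17)) = 22/9 - 5/24/17 = 22/9 - 5*17/24 = 22/9 - 85/24 = -79/72 ≈ -1.0972)
h = 295/72 (h = 3 - 1*(-79/72) = 3 + 79/72 = 295/72 ≈ 4.0972)
(h - 29)*f(-6) = (295/72 - 29)*(-2*(-6)) = -1793/72*12 = -1793/6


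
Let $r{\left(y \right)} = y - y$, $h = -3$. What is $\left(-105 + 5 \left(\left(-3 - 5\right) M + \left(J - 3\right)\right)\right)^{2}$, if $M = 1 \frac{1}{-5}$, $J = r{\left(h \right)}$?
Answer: $12544$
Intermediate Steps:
$r{\left(y \right)} = 0$
$J = 0$
$M = - \frac{1}{5}$ ($M = 1 \left(- \frac{1}{5}\right) = - \frac{1}{5} \approx -0.2$)
$\left(-105 + 5 \left(\left(-3 - 5\right) M + \left(J - 3\right)\right)\right)^{2} = \left(-105 + 5 \left(\left(-3 - 5\right) \left(- \frac{1}{5}\right) + \left(0 - 3\right)\right)\right)^{2} = \left(-105 + 5 \left(\left(-8\right) \left(- \frac{1}{5}\right) - 3\right)\right)^{2} = \left(-105 + 5 \left(\frac{8}{5} - 3\right)\right)^{2} = \left(-105 + 5 \left(- \frac{7}{5}\right)\right)^{2} = \left(-105 - 7\right)^{2} = \left(-112\right)^{2} = 12544$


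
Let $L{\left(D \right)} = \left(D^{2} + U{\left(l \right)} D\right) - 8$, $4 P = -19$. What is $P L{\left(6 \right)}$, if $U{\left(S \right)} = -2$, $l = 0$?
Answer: $-76$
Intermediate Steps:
$P = - \frac{19}{4}$ ($P = \frac{1}{4} \left(-19\right) = - \frac{19}{4} \approx -4.75$)
$L{\left(D \right)} = -8 + D^{2} - 2 D$ ($L{\left(D \right)} = \left(D^{2} - 2 D\right) - 8 = -8 + D^{2} - 2 D$)
$P L{\left(6 \right)} = - \frac{19 \left(-8 + 6^{2} - 12\right)}{4} = - \frac{19 \left(-8 + 36 - 12\right)}{4} = \left(- \frac{19}{4}\right) 16 = -76$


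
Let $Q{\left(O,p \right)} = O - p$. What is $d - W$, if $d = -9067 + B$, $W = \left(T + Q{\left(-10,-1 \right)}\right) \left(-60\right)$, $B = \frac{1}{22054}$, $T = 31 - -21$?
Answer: $- \frac{143064297}{22054} \approx -6487.0$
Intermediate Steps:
$T = 52$ ($T = 31 + 21 = 52$)
$B = \frac{1}{22054} \approx 4.5343 \cdot 10^{-5}$
$W = -2580$ ($W = \left(52 - 9\right) \left(-60\right) = 43 \left(-60\right) = -2580$)
$d = - \frac{199963617}{22054}$ ($d = -9067 + \frac{1}{22054} = - \frac{199963617}{22054} \approx -9067.0$)
$d - W = - \frac{199963617}{22054} - -2580 = - \frac{199963617}{22054} + 2580 = - \frac{143064297}{22054}$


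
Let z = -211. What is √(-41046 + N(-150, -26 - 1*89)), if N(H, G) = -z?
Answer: I*√40835 ≈ 202.08*I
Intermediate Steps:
N(H, G) = 211 (N(H, G) = -1*(-211) = 211)
√(-41046 + N(-150, -26 - 1*89)) = √(-41046 + 211) = √(-40835) = I*√40835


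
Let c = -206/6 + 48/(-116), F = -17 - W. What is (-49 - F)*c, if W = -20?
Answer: 157196/87 ≈ 1806.8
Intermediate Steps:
F = 3 (F = -17 - 1*(-20) = -17 + 20 = 3)
c = -3023/87 (c = -206*⅙ + 48*(-1/116) = -103/3 - 12/29 = -3023/87 ≈ -34.747)
(-49 - F)*c = (-49 - 1*3)*(-3023/87) = (-49 - 3)*(-3023/87) = -52*(-3023/87) = 157196/87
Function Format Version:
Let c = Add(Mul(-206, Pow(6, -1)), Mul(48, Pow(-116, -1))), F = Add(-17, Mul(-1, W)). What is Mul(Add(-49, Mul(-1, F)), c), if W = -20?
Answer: Rational(157196, 87) ≈ 1806.8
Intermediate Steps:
F = 3 (F = Add(-17, Mul(-1, -20)) = Add(-17, 20) = 3)
c = Rational(-3023, 87) (c = Add(Mul(-206, Rational(1, 6)), Mul(48, Rational(-1, 116))) = Add(Rational(-103, 3), Rational(-12, 29)) = Rational(-3023, 87) ≈ -34.747)
Mul(Add(-49, Mul(-1, F)), c) = Mul(Add(-49, Mul(-1, 3)), Rational(-3023, 87)) = Mul(Add(-49, -3), Rational(-3023, 87)) = Mul(-52, Rational(-3023, 87)) = Rational(157196, 87)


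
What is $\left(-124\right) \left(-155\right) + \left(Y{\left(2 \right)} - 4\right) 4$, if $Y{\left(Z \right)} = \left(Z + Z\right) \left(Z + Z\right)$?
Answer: $19268$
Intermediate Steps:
$Y{\left(Z \right)} = 4 Z^{2}$ ($Y{\left(Z \right)} = 2 Z 2 Z = 4 Z^{2}$)
$\left(-124\right) \left(-155\right) + \left(Y{\left(2 \right)} - 4\right) 4 = \left(-124\right) \left(-155\right) + \left(4 \cdot 2^{2} - 4\right) 4 = 19220 + \left(4 \cdot 4 - 4\right) 4 = 19220 + \left(16 - 4\right) 4 = 19220 + 12 \cdot 4 = 19220 + 48 = 19268$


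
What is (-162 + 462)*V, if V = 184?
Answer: 55200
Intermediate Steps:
(-162 + 462)*V = (-162 + 462)*184 = 300*184 = 55200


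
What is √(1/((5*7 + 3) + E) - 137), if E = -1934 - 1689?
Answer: I*√1760758410/3585 ≈ 11.705*I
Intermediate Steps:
E = -3623
√(1/((5*7 + 3) + E) - 137) = √(1/((5*7 + 3) - 3623) - 137) = √(1/((35 + 3) - 3623) - 137) = √(1/(38 - 3623) - 137) = √(1/(-3585) - 137) = √(-1/3585 - 137) = √(-491146/3585) = I*√1760758410/3585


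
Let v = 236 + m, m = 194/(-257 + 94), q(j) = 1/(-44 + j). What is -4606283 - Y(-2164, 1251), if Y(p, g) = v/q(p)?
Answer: -666315137/163 ≈ -4.0878e+6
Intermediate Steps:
m = -194/163 (m = 194/(-163) = 194*(-1/163) = -194/163 ≈ -1.1902)
v = 38274/163 (v = 236 - 194/163 = 38274/163 ≈ 234.81)
Y(p, g) = -1684056/163 + 38274*p/163 (Y(p, g) = 38274/(163*(1/(-44 + p))) = 38274*(-44 + p)/163 = -1684056/163 + 38274*p/163)
-4606283 - Y(-2164, 1251) = -4606283 - (-1684056/163 + (38274/163)*(-2164)) = -4606283 - (-1684056/163 - 82824936/163) = -4606283 - 1*(-84508992/163) = -4606283 + 84508992/163 = -666315137/163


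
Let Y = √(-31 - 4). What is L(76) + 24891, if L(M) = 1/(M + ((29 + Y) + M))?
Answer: 816325417/32796 - I*√35/32796 ≈ 24891.0 - 0.00018039*I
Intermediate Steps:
Y = I*√35 (Y = √(-35) = I*√35 ≈ 5.9161*I)
L(M) = 1/(29 + 2*M + I*√35) (L(M) = 1/(M + ((29 + I*√35) + M)) = 1/(M + (29 + M + I*√35)) = 1/(29 + 2*M + I*√35))
L(76) + 24891 = 1/(29 + 2*76 + I*√35) + 24891 = 1/(29 + 152 + I*√35) + 24891 = 1/(181 + I*√35) + 24891 = 24891 + 1/(181 + I*√35)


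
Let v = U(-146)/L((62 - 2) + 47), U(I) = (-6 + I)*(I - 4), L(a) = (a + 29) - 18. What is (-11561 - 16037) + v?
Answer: -1616882/59 ≈ -27405.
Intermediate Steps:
L(a) = 11 + a (L(a) = (29 + a) - 18 = 11 + a)
U(I) = (-6 + I)*(-4 + I)
v = 11400/59 (v = (24 + (-146)² - 10*(-146))/(11 + ((62 - 2) + 47)) = (24 + 21316 + 1460)/(11 + (60 + 47)) = 22800/(11 + 107) = 22800/118 = 22800*(1/118) = 11400/59 ≈ 193.22)
(-11561 - 16037) + v = (-11561 - 16037) + 11400/59 = -27598 + 11400/59 = -1616882/59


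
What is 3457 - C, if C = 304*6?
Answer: 1633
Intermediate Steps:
C = 1824
3457 - C = 3457 - 1*1824 = 3457 - 1824 = 1633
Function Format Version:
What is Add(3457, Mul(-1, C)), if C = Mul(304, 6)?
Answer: 1633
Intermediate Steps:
C = 1824
Add(3457, Mul(-1, C)) = Add(3457, Mul(-1, 1824)) = Add(3457, -1824) = 1633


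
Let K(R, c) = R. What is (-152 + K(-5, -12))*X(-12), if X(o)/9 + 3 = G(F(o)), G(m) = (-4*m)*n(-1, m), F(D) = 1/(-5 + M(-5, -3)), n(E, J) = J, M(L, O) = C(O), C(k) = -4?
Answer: 38779/9 ≈ 4308.8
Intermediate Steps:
M(L, O) = -4
F(D) = -⅑ (F(D) = 1/(-5 - 4) = 1/(-9) = -⅑)
G(m) = -4*m² (G(m) = (-4*m)*m = -4*m²)
X(o) = -247/9 (X(o) = -27 + 9*(-4*(-⅑)²) = -27 + 9*(-4*1/81) = -27 + 9*(-4/81) = -27 - 4/9 = -247/9)
(-152 + K(-5, -12))*X(-12) = (-152 - 5)*(-247/9) = -157*(-247/9) = 38779/9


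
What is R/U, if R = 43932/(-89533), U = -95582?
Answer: 21966/4278871603 ≈ 5.1336e-6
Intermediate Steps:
R = -43932/89533 (R = 43932*(-1/89533) = -43932/89533 ≈ -0.49068)
R/U = -43932/89533/(-95582) = -43932/89533*(-1/95582) = 21966/4278871603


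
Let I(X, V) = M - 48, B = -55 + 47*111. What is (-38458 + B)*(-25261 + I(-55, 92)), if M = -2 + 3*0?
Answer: 842755056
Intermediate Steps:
M = -2 (M = -2 + 0 = -2)
B = 5162 (B = -55 + 5217 = 5162)
I(X, V) = -50 (I(X, V) = -2 - 48 = -50)
(-38458 + B)*(-25261 + I(-55, 92)) = (-38458 + 5162)*(-25261 - 50) = -33296*(-25311) = 842755056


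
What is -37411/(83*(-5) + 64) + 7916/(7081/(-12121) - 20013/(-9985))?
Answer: 85677179689082/15081924897 ≈ 5680.8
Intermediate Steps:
-37411/(83*(-5) + 64) + 7916/(7081/(-12121) - 20013/(-9985)) = -37411/(-415 + 64) + 7916/(7081*(-1/12121) - 20013*(-1/9985)) = -37411/(-351) + 7916/(-7081/12121 + 20013/9985) = -37411*(-1/351) + 7916/(171873788/121028185) = 37411/351 + 7916*(121028185/171873788) = 37411/351 + 239514778115/42968447 = 85677179689082/15081924897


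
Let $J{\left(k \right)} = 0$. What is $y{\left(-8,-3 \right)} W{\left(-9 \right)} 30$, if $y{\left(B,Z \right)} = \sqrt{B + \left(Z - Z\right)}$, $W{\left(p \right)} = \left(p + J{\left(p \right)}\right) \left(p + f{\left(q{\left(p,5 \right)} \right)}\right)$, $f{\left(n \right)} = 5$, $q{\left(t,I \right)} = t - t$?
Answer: $2160 i \sqrt{2} \approx 3054.7 i$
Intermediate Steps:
$q{\left(t,I \right)} = 0$
$W{\left(p \right)} = p \left(5 + p\right)$ ($W{\left(p \right)} = \left(p + 0\right) \left(p + 5\right) = p \left(5 + p\right)$)
$y{\left(B,Z \right)} = \sqrt{B}$ ($y{\left(B,Z \right)} = \sqrt{B + 0} = \sqrt{B}$)
$y{\left(-8,-3 \right)} W{\left(-9 \right)} 30 = \sqrt{-8} \left(- 9 \left(5 - 9\right)\right) 30 = 2 i \sqrt{2} \left(\left(-9\right) \left(-4\right)\right) 30 = 2 i \sqrt{2} \cdot 36 \cdot 30 = 72 i \sqrt{2} \cdot 30 = 2160 i \sqrt{2}$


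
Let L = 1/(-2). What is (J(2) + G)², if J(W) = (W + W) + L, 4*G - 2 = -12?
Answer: 1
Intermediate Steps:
L = -½ (L = 1*(-½) = -½ ≈ -0.50000)
G = -5/2 (G = ½ + (¼)*(-12) = ½ - 3 = -5/2 ≈ -2.5000)
J(W) = -½ + 2*W (J(W) = (W + W) - ½ = 2*W - ½ = -½ + 2*W)
(J(2) + G)² = ((-½ + 2*2) - 5/2)² = ((-½ + 4) - 5/2)² = (7/2 - 5/2)² = 1² = 1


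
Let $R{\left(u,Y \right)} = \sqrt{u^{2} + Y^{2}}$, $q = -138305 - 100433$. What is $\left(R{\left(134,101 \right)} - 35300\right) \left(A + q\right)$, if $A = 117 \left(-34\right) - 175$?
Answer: $8574052300 - 242891 \sqrt{28157} \approx 8.5333 \cdot 10^{9}$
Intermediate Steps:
$q = -238738$ ($q = -138305 - 100433 = -238738$)
$A = -4153$ ($A = -3978 - 175 = -4153$)
$R{\left(u,Y \right)} = \sqrt{Y^{2} + u^{2}}$
$\left(R{\left(134,101 \right)} - 35300\right) \left(A + q\right) = \left(\sqrt{101^{2} + 134^{2}} - 35300\right) \left(-4153 - 238738\right) = \left(\sqrt{10201 + 17956} - 35300\right) \left(-242891\right) = \left(\sqrt{28157} - 35300\right) \left(-242891\right) = \left(-35300 + \sqrt{28157}\right) \left(-242891\right) = 8574052300 - 242891 \sqrt{28157}$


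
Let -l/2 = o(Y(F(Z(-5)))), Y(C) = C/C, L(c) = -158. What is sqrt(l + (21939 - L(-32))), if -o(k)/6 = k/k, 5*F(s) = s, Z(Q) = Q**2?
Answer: sqrt(22109) ≈ 148.69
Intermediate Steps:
F(s) = s/5
Y(C) = 1
o(k) = -6 (o(k) = -6*k/k = -6*1 = -6)
l = 12 (l = -2*(-6) = 12)
sqrt(l + (21939 - L(-32))) = sqrt(12 + (21939 - 1*(-158))) = sqrt(12 + (21939 + 158)) = sqrt(12 + 22097) = sqrt(22109)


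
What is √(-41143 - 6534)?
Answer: 7*I*√973 ≈ 218.35*I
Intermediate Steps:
√(-41143 - 6534) = √(-47677) = 7*I*√973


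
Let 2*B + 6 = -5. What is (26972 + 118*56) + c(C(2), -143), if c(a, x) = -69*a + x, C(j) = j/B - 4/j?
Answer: 369601/11 ≈ 33600.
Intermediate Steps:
B = -11/2 (B = -3 + (½)*(-5) = -3 - 5/2 = -11/2 ≈ -5.5000)
C(j) = -4/j - 2*j/11 (C(j) = j/(-11/2) - 4/j = j*(-2/11) - 4/j = -2*j/11 - 4/j = -4/j - 2*j/11)
c(a, x) = x - 69*a
(26972 + 118*56) + c(C(2), -143) = (26972 + 118*56) + (-143 - 69*(-4/2 - 2/11*2)) = (26972 + 6608) + (-143 - 69*(-4*½ - 4/11)) = 33580 + (-143 - 69*(-2 - 4/11)) = 33580 + (-143 - 69*(-26/11)) = 33580 + (-143 + 1794/11) = 33580 + 221/11 = 369601/11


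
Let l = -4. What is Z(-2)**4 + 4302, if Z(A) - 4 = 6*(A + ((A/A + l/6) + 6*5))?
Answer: 916640478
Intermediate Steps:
Z(A) = 186 + 6*A (Z(A) = 4 + 6*(A + ((A/A - 4/6) + 6*5)) = 4 + 6*(A + ((1 - 4*1/6) + 30)) = 4 + 6*(A + ((1 - 2/3) + 30)) = 4 + 6*(A + (1/3 + 30)) = 4 + 6*(A + 91/3) = 4 + 6*(91/3 + A) = 4 + (182 + 6*A) = 186 + 6*A)
Z(-2)**4 + 4302 = (186 + 6*(-2))**4 + 4302 = (186 - 12)**4 + 4302 = 174**4 + 4302 = 916636176 + 4302 = 916640478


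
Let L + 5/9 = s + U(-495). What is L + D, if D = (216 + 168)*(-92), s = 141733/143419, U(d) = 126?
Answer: -45437162240/1290771 ≈ -35202.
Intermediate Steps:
s = 141733/143419 (s = 141733*(1/143419) = 141733/143419 ≈ 0.98824)
L = 163195648/1290771 (L = -5/9 + (141733/143419 + 126) = -5/9 + 18212527/143419 = 163195648/1290771 ≈ 126.43)
D = -35328 (D = 384*(-92) = -35328)
L + D = 163195648/1290771 - 35328 = -45437162240/1290771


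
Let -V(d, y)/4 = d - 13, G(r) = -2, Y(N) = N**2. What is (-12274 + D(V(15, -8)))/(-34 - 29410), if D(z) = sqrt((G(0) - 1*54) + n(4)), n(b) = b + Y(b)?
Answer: 361/866 - 3*I/14722 ≈ 0.41686 - 0.00020378*I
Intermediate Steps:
V(d, y) = 52 - 4*d (V(d, y) = -4*(d - 13) = -4*(-13 + d) = 52 - 4*d)
n(b) = b + b**2
D(z) = 6*I (D(z) = sqrt((-2 - 1*54) + 4*(1 + 4)) = sqrt((-2 - 54) + 4*5) = sqrt(-56 + 20) = sqrt(-36) = 6*I)
(-12274 + D(V(15, -8)))/(-34 - 29410) = (-12274 + 6*I)/(-34 - 29410) = (-12274 + 6*I)/(-29444) = (-12274 + 6*I)*(-1/29444) = 361/866 - 3*I/14722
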